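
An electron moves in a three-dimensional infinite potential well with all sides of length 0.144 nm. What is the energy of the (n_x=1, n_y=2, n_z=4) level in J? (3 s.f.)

For a 3D rectangular well E = (h²/8m_e)·Σ n_i²/L_i² = (6.626×10^-34)²/(8·9.109×10^-31) · [1²/(0.144 nm)² + 2²/(0.144 nm)² + 4²/(0.144 nm)²].
Evaluating gives E = 6.10×10^-17 J.

E = 6.10×10^-17 J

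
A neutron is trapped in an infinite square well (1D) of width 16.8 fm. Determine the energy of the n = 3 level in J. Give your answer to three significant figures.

For an infinite well E_n = n²h²/(8m_nL²), so E_1 = h²/(8m_nL²) = (6.626×10^-34)²/(8·1.675×10^-27·(1.68×10^-14 m)²) = 1.161×10^-13 J.
Then E_3 = 3²·E_1 = 9·1.161×10^-13 J = 1.04×10^-12 J.

E_3 = 1.04×10^-12 J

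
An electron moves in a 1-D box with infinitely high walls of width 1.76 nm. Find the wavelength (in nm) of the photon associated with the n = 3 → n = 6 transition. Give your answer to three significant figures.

λ = 378 nm

E_1 = h²/(8m_eL²) = 1.945×10^-20 J, so ΔE = (6² − 3²)E_1 = 5.251×10^-19 J.
λ = hc/ΔE = (6.626×10^-34·2.998×10^8)/5.251×10^-19 = 3.78×10^-7 m = 378 nm.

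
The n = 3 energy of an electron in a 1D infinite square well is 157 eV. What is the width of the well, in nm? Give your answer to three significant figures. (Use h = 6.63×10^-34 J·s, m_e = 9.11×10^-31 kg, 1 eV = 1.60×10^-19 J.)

From E_n = n²h²/(8m_eL²), L = n·h/√(8m_eE_n).
E_3 = 157 eV = 2.512×10^-17 J, so L = 3·6.63×10^-34/√(8·9.11×10^-31·2.512×10^-17) = 1.47×10^-10 m = 0.147 nm.

L = 0.147 nm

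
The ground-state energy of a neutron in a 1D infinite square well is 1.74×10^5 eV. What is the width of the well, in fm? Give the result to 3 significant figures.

L = 34.3 fm

From E_n = n²h²/(8m_nL²), L = n·h/√(8m_nE_n).
E_1 = 1.74×10^5 eV = 2.787×10^-14 J, so L = 1·6.626×10^-34/√(8·1.675×10^-27·2.787×10^-14) = 3.43×10^-14 m = 34.3 fm.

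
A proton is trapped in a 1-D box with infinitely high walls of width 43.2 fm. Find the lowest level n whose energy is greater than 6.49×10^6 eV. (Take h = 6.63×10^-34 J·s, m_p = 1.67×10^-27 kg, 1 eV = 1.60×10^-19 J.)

n = 8

E_1 = h²/(8m_pL²) = 1.763×10^-14 J = 1.102×10^5 eV.
Need n² > 6.49×10^6/1.102×10^5 = 58.89, i.e. n > 7.674.
The smallest integer satisfying this is n = 8.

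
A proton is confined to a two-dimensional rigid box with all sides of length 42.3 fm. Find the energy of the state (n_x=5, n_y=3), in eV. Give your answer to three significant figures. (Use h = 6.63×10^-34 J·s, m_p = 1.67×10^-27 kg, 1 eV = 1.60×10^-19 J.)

For a 2D rectangular well E = (h²/8m_p)·Σ n_i²/L_i² = (6.63×10^-34)²/(8·1.67×10^-27) · [5²/(42.3 fm)² + 3²/(42.3 fm)²].
Evaluating gives E = 6.252×10^-13 J = 3.91×10^6 eV.

E = 3.91×10^6 eV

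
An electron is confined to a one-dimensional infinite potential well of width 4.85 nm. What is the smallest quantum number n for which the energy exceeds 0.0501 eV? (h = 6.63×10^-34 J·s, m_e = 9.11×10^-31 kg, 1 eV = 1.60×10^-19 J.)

E_1 = h²/(8m_eL²) = 2.564×10^-21 J = 0.01603 eV.
Need n² > 0.0501/0.01603 = 3.125, i.e. n > 1.768.
The smallest integer satisfying this is n = 2.

n = 2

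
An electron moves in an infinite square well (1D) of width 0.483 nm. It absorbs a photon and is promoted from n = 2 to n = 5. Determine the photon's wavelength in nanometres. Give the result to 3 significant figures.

λ = 36.6 nm

E_1 = h²/(8m_eL²) = 2.583×10^-19 J, so ΔE = (5² − 2²)E_1 = 5.424×10^-18 J.
λ = hc/ΔE = (6.626×10^-34·2.998×10^8)/5.424×10^-18 = 3.66×10^-8 m = 36.6 nm.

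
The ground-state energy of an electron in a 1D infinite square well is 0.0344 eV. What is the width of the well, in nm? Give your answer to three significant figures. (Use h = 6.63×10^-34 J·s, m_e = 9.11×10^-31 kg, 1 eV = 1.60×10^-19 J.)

L = 3.31 nm

From E_n = n²h²/(8m_eL²), L = n·h/√(8m_eE_n).
E_1 = 0.0344 eV = 5.504×10^-21 J, so L = 1·6.63×10^-34/√(8·9.11×10^-31·5.504×10^-21) = 3.31×10^-9 m = 3.31 nm.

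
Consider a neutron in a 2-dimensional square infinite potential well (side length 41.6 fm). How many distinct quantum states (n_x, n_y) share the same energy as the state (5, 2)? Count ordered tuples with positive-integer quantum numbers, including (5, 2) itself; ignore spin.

degeneracy = 2

The level has n_x² + n_y² = 29. The ordered positive-integer solutions are (2, 5), (5, 2).
That gives 2 states.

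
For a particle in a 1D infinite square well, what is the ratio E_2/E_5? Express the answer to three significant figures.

E_n ∝ n², so E_2/E_5 = 2²/5² = 4/25 = 0.160.

0.160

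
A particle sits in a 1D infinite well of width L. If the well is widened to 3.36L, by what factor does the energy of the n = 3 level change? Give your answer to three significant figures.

E_n ∝ 1/L², so the energy scales by 1/3.36² = 0.0886.

0.0886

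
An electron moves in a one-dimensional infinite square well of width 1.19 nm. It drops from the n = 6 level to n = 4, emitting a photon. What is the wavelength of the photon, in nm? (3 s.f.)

λ = 233 nm

E_1 = h²/(8m_eL²) = 4.254×10^-20 J, so ΔE = (6² − 4²)E_1 = 8.508×10^-19 J.
λ = hc/ΔE = (6.626×10^-34·2.998×10^8)/8.508×10^-19 = 2.33×10^-7 m = 233 nm.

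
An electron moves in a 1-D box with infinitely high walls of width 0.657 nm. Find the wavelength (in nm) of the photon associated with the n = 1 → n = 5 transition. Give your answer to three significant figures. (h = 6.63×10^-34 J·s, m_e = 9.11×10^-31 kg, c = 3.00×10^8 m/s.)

λ = 59.3 nm

E_1 = h²/(8m_eL²) = 1.397×10^-19 J, so ΔE = (5² − 1²)E_1 = 3.353×10^-18 J.
λ = hc/ΔE = (6.63×10^-34·3.00×10^8)/3.353×10^-18 = 5.93×10^-8 m = 59.3 nm.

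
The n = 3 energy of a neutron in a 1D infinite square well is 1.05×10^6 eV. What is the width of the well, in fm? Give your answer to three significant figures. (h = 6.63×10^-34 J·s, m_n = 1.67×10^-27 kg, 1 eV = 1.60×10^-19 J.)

L = 42.0 fm

From E_n = n²h²/(8m_nL²), L = n·h/√(8m_nE_n).
E_3 = 1.05×10^6 eV = 1.680×10^-13 J, so L = 3·6.63×10^-34/√(8·1.67×10^-27·1.680×10^-13) = 4.20×10^-14 m = 42.0 fm.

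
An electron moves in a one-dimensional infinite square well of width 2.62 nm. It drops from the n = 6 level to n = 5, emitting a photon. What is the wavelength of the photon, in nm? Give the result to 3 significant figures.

λ = 2.06×10^3 nm

E_1 = h²/(8m_eL²) = 8.777×10^-21 J, so ΔE = (6² − 5²)E_1 = 9.655×10^-20 J.
λ = hc/ΔE = (6.626×10^-34·2.998×10^8)/9.655×10^-20 = 2.06×10^-6 m = 2.06×10^3 nm.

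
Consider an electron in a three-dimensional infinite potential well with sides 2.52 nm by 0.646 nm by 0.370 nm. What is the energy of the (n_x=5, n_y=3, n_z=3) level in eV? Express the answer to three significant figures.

E = 34.3 eV

For a 3D rectangular well E = (h²/8m_e)·Σ n_i²/L_i² = (6.626×10^-34)²/(8·9.109×10^-31) · [5²/(2.52 nm)² + 3²/(0.646 nm)² + 3²/(0.370 nm)²].
Evaluating gives E = 5.497×10^-18 J = 34.3 eV.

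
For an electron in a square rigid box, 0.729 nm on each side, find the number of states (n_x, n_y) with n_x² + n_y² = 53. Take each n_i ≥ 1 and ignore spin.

degeneracy = 2

The level has n_x² + n_y² = 53. The ordered positive-integer solutions are (2, 7), (7, 2).
That gives 2 states.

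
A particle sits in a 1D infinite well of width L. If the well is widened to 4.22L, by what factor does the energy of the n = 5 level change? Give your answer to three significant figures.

0.0562

E_n ∝ 1/L², so the energy scales by 1/4.22² = 0.0562.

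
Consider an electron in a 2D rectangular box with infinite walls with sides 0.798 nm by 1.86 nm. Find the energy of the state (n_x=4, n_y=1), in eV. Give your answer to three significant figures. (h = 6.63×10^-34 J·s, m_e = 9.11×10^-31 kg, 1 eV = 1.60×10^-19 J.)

For a 2D rectangular well E = (h²/8m_e)·Σ n_i²/L_i² = (6.63×10^-34)²/(8·9.11×10^-31) · [4²/(0.798 nm)² + 1²/(1.86 nm)²].
Evaluating gives E = 1.533×10^-18 J = 9.58 eV.

E = 9.58 eV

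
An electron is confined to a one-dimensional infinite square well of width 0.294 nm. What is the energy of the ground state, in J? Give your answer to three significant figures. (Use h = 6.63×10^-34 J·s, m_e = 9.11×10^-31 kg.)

For an infinite well E_n = n²h²/(8m_eL²), so E_1 = h²/(8m_eL²) = (6.63×10^-34)²/(8·9.11×10^-31·(2.94×10^-10 m)²) = 6.978×10^-19 J.

E_1 = 6.98×10^-19 J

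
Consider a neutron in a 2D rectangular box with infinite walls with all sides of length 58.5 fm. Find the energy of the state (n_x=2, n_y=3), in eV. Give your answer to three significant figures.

E = 7.77×10^5 eV

For a 2D rectangular well E = (h²/8m_n)·Σ n_i²/L_i² = (6.626×10^-34)²/(8·1.675×10^-27) · [2²/(58.5 fm)² + 3²/(58.5 fm)²].
Evaluating gives E = 1.245×10^-13 J = 7.77×10^5 eV.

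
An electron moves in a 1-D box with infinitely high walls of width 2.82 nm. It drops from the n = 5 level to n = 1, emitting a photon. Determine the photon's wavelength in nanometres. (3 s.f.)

E_1 = h²/(8m_eL²) = 7.576×10^-21 J, so ΔE = (5² − 1²)E_1 = 1.818×10^-19 J.
λ = hc/ΔE = (6.626×10^-34·2.998×10^8)/1.818×10^-19 = 1.09×10^-6 m = 1.09×10^3 nm.

λ = 1.09×10^3 nm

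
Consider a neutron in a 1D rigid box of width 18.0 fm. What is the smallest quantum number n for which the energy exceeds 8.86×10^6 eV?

E_1 = h²/(8m_nL²) = 1.011×10^-13 J = 6.311×10^5 eV.
Need n² > 8.86×10^6/6.311×10^5 = 14.04, i.e. n > 3.747.
The smallest integer satisfying this is n = 4.

n = 4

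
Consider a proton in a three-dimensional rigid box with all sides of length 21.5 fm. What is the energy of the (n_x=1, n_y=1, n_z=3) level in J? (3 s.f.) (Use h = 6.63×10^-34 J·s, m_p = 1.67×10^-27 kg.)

E = 7.83×10^-13 J

For a 3D rectangular well E = (h²/8m_p)·Σ n_i²/L_i² = (6.63×10^-34)²/(8·1.67×10^-27) · [1²/(21.5 fm)² + 1²/(21.5 fm)² + 3²/(21.5 fm)²].
Evaluating gives E = 7.83×10^-13 J.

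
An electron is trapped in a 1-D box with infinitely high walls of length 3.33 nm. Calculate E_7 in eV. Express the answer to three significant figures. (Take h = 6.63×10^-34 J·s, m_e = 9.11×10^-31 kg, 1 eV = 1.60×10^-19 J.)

E_7 = 1.67 eV

For an infinite well E_n = n²h²/(8m_eL²), so E_1 = h²/(8m_eL²) = (6.63×10^-34)²/(8·9.11×10^-31·(3.33×10^-9 m)²) = 5.439×10^-21 J.
Then E_7 = 7²·E_1 = 49·5.439×10^-21 J = 2.665×10^-19 J.
Converting, E_7 = 2.665×10^-19 J / (1.60×10^-19 J/eV) = 1.67 eV.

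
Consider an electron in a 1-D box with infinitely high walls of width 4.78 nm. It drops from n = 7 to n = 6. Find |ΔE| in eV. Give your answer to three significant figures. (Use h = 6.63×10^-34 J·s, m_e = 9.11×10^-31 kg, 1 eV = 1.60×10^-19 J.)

E_1 = h²/(8m_eL²) = 2.640×10^-21 J.
|ΔE| = |7² − 6²|·E_1 = 13·2.640×10^-21 J = 3.432×10^-20 J = 0.214 eV.

|ΔE| = 0.214 eV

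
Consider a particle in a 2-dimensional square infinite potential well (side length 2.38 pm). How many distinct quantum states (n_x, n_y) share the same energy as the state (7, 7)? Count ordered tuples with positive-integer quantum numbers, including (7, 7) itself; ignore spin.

degeneracy = 1

The level has n_x² + n_y² = 98. The ordered positive-integer solutions are (7, 7).
That gives 1 state.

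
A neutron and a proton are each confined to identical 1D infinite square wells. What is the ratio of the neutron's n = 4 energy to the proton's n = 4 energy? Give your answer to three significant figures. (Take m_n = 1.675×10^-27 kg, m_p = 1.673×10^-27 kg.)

0.999

E_n ∝ 1/m at fixed n and L, so the ratio is m_p/m_n = 1.673×10^-27/1.675×10^-27 = 0.999.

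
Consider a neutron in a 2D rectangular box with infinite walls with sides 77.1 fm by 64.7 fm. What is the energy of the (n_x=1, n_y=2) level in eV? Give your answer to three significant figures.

For a 2D rectangular well E = (h²/8m_n)·Σ n_i²/L_i² = (6.626×10^-34)²/(8·1.675×10^-27) · [1²/(77.1 fm)² + 2²/(64.7 fm)²].
Evaluating gives E = 3.682×10^-14 J = 2.30×10^5 eV.

E = 2.30×10^5 eV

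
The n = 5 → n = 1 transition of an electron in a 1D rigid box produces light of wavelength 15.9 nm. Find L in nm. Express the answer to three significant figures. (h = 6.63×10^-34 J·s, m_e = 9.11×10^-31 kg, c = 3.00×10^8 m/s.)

The photon carries ΔE = hc/λ = 6.63×10^-34·3.00×10^8/1.59×10^-8 m = 1.251×10^-17 J.
Since ΔE = (5² − 1²)E_1, E_1 = 5.213×10^-19 J, and L = h/√(8m_eE_1) = 3.40×10^-10 m = 0.340 nm.

L = 0.340 nm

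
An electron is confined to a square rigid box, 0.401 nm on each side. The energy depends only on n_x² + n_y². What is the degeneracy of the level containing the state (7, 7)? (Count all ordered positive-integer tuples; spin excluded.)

The level has n_x² + n_y² = 98. The ordered positive-integer solutions are (7, 7).
That gives 1 state.

degeneracy = 1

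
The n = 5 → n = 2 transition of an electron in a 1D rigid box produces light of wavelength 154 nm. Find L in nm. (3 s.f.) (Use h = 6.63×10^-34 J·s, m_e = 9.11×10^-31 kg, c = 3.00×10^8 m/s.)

L = 0.990 nm

The photon carries ΔE = hc/λ = 6.63×10^-34·3.00×10^8/1.54×10^-7 m = 1.292×10^-18 J.
Since ΔE = (5² − 2²)E_1, E_1 = 6.152×10^-20 J, and L = h/√(8m_eE_1) = 9.90×10^-10 m = 0.990 nm.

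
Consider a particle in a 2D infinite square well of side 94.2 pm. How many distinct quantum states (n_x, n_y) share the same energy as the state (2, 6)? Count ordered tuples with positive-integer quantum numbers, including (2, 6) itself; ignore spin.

The level has n_x² + n_y² = 40. The ordered positive-integer solutions are (2, 6), (6, 2).
That gives 2 states.

degeneracy = 2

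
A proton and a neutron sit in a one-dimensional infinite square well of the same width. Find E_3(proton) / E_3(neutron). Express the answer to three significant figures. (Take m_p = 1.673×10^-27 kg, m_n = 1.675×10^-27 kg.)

1.00

E_n ∝ 1/m at fixed n and L, so the ratio is m_n/m_p = 1.675×10^-27/1.673×10^-27 = 1.00.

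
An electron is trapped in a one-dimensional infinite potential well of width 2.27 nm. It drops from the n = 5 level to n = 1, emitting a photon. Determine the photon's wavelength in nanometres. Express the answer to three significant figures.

E_1 = h²/(8m_eL²) = 1.169×10^-20 J, so ΔE = (5² − 1²)E_1 = 2.806×10^-19 J.
λ = hc/ΔE = (6.626×10^-34·2.998×10^8)/2.806×10^-19 = 7.08×10^-7 m = 708 nm.

λ = 708 nm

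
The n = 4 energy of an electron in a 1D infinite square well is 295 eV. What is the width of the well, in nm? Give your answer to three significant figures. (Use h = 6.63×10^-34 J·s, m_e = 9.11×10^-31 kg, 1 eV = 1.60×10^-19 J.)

L = 0.143 nm

From E_n = n²h²/(8m_eL²), L = n·h/√(8m_eE_n).
E_4 = 295 eV = 4.720×10^-17 J, so L = 4·6.63×10^-34/√(8·9.11×10^-31·4.720×10^-17) = 1.43×10^-10 m = 0.143 nm.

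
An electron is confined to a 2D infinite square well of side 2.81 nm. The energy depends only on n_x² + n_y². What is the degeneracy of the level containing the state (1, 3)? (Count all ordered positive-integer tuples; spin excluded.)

The level has n_x² + n_y² = 10. The ordered positive-integer solutions are (1, 3), (3, 1).
That gives 2 states.

degeneracy = 2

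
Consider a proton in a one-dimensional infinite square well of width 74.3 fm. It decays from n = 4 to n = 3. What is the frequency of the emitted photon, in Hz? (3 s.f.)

E_1 = h²/(8m_pL²) = 5.942×10^-15 J and ΔE = (4² − 3²)E_1 = 4.159×10^-14 J.
f = ΔE/h = 4.159×10^-14/6.626×10^-34 = 6.28×10^19 Hz.

f = 6.28×10^19 Hz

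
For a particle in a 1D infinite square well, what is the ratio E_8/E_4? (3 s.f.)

E_n ∝ n², so E_8/E_4 = 8²/4² = 64/16 = 4.00.

4.00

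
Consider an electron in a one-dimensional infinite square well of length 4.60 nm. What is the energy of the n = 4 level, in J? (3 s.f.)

For an infinite well E_n = n²h²/(8m_eL²), so E_1 = h²/(8m_eL²) = (6.626×10^-34)²/(8·9.109×10^-31·(4.60×10^-9 m)²) = 2.847×10^-21 J.
Then E_4 = 4²·E_1 = 16·2.847×10^-21 J = 4.56×10^-20 J.

E_4 = 4.56×10^-20 J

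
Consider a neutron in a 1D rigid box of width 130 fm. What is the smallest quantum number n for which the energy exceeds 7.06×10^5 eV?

n = 8

E_1 = h²/(8m_nL²) = 1.939×10^-15 J = 1.210×10^4 eV.
Need n² > 7.06×10^5/1.210×10^4 = 58.35, i.e. n > 7.639.
The smallest integer satisfying this is n = 8.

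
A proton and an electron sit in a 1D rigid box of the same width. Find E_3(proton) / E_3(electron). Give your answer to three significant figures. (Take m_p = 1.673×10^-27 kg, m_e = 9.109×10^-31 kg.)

E_n ∝ 1/m at fixed n and L, so the ratio is m_e/m_p = 9.109×10^-31/1.673×10^-27 = 5.44×10^-4.

5.44×10^-4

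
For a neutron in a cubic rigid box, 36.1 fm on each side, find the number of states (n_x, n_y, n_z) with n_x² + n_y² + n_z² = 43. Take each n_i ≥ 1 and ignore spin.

The level has n_x² + n_y² + n_z² = 43. The ordered positive-integer solutions are (3, 3, 5), (3, 5, 3), (5, 3, 3).
That gives 3 states.

degeneracy = 3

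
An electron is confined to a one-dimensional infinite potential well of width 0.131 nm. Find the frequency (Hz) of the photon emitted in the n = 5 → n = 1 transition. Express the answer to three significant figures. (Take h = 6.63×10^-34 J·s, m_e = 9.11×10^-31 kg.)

E_1 = h²/(8m_eL²) = 3.515×10^-18 J and ΔE = (5² − 1²)E_1 = 8.436×10^-17 J.
f = ΔE/h = 8.436×10^-17/6.63×10^-34 = 1.27×10^17 Hz.

f = 1.27×10^17 Hz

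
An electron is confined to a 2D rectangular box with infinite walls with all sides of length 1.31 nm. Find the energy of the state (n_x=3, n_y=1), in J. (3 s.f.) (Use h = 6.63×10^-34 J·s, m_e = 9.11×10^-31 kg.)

For a 2D rectangular well E = (h²/8m_e)·Σ n_i²/L_i² = (6.63×10^-34)²/(8·9.11×10^-31) · [3²/(1.31 nm)² + 1²/(1.31 nm)²].
Evaluating gives E = 3.51×10^-19 J.

E = 3.51×10^-19 J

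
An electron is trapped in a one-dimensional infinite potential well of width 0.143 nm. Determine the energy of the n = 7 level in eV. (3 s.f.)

E_7 = 901 eV

For an infinite well E_n = n²h²/(8m_eL²), so E_1 = h²/(8m_eL²) = (6.626×10^-34)²/(8·9.109×10^-31·(1.43×10^-10 m)²) = 2.946×10^-18 J.
Then E_7 = 7²·E_1 = 49·2.946×10^-18 J = 1.444×10^-16 J.
Converting, E_7 = 1.444×10^-16 J / (1.602×10^-19 J/eV) = 901 eV.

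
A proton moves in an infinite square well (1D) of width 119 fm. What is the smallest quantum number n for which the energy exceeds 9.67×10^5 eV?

n = 9

E_1 = h²/(8m_pL²) = 2.316×10^-15 J = 1.446×10^4 eV.
Need n² > 9.67×10^5/1.446×10^4 = 66.87, i.e. n > 8.177.
The smallest integer satisfying this is n = 9.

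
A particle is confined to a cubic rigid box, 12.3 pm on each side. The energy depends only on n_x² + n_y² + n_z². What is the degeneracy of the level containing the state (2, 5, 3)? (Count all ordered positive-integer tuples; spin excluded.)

degeneracy = 9

The level has n_x² + n_y² + n_z² = 38. The ordered positive-integer solutions are (1, 1, 6), (1, 6, 1), (2, 3, 5), (2, 5, 3), (3, 2, 5), (3, 5, 2), (5, 2, 3), (5, 3, 2), (6, 1, 1).
That gives 9 states.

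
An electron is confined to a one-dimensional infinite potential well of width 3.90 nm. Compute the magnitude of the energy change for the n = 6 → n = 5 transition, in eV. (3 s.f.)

E_1 = h²/(8m_eL²) = 3.961×10^-21 J.
|ΔE| = |6² − 5²|·E_1 = 11·3.961×10^-21 J = 4.357×10^-20 J = 0.272 eV.

|ΔE| = 0.272 eV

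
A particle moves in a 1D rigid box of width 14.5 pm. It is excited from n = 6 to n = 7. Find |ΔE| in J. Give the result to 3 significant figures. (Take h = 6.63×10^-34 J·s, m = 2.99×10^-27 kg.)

|ΔE| = 1.14×10^-18 J

E_1 = h²/(8mL²) = 8.740×10^-20 J.
|ΔE| = |6² − 7²|·E_1 = 13·8.740×10^-20 J = 1.14×10^-18 J.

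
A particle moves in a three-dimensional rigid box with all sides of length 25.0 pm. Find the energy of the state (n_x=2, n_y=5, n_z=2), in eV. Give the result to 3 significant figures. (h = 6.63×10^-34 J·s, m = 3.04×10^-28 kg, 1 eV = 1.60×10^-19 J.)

E = 59.6 eV

For a 3D rectangular well E = (h²/8m)·Σ n_i²/L_i² = (6.63×10^-34)²/(8·3.04×10^-28) · [2²/(25.0 pm)² + 5²/(25.0 pm)² + 2²/(25.0 pm)²].
Evaluating gives E = 9.543×10^-18 J = 59.6 eV.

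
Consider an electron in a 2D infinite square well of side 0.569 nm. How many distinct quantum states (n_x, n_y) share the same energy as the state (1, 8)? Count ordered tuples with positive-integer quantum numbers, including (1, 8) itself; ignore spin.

degeneracy = 4

The level has n_x² + n_y² = 65. The ordered positive-integer solutions are (1, 8), (4, 7), (7, 4), (8, 1).
That gives 4 states.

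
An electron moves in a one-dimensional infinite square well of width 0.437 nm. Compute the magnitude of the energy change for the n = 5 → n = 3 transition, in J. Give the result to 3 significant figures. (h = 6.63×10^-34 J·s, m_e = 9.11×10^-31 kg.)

E_1 = h²/(8m_eL²) = 3.158×10^-19 J.
|ΔE| = |5² − 3²|·E_1 = 16·3.158×10^-19 J = 5.05×10^-18 J.

|ΔE| = 5.05×10^-18 J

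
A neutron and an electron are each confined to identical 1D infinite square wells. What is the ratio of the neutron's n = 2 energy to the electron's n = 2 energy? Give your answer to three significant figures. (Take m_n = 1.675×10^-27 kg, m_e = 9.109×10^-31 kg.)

5.44×10^-4

E_n ∝ 1/m at fixed n and L, so the ratio is m_e/m_n = 9.109×10^-31/1.675×10^-27 = 5.44×10^-4.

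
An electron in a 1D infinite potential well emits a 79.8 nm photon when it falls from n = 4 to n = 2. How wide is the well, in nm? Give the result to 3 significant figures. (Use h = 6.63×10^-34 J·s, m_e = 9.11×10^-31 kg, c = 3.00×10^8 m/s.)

L = 0.539 nm

The photon carries ΔE = hc/λ = 6.63×10^-34·3.00×10^8/7.98×10^-8 m = 2.492×10^-18 J.
Since ΔE = (4² − 2²)E_1, E_1 = 2.077×10^-19 J, and L = h/√(8m_eE_1) = 5.39×10^-10 m = 0.539 nm.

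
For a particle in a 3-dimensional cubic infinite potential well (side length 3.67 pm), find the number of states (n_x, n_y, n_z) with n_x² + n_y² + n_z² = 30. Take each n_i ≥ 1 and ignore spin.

degeneracy = 6

The level has n_x² + n_y² + n_z² = 30. The ordered positive-integer solutions are (1, 2, 5), (1, 5, 2), (2, 1, 5), (2, 5, 1), (5, 1, 2), (5, 2, 1).
That gives 6 states.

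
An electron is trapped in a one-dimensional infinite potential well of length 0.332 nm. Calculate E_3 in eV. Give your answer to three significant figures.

For an infinite well E_n = n²h²/(8m_eL²), so E_1 = h²/(8m_eL²) = (6.626×10^-34)²/(8·9.109×10^-31·(3.32×10^-10 m)²) = 5.466×10^-19 J.
Then E_3 = 3²·E_1 = 9·5.466×10^-19 J = 4.919×10^-18 J.
Converting, E_3 = 4.919×10^-18 J / (1.602×10^-19 J/eV) = 30.7 eV.

E_3 = 30.7 eV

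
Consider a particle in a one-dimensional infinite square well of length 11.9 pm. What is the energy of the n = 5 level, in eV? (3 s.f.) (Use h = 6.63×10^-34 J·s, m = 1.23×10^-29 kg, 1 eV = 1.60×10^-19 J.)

For an infinite well E_n = n²h²/(8mL²), so E_1 = h²/(8mL²) = (6.63×10^-34)²/(8·1.23×10^-29·(1.19×10^-11 m)²) = 3.155×10^-17 J.
Then E_5 = 5²·E_1 = 25·3.155×10^-17 J = 7.888×10^-16 J.
Converting, E_5 = 7.888×10^-16 J / (1.60×10^-19 J/eV) = 4.93×10^3 eV.

E_5 = 4.93×10^3 eV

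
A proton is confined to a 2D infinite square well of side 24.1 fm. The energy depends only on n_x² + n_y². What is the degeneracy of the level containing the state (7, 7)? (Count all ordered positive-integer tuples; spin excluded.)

degeneracy = 1

The level has n_x² + n_y² = 98. The ordered positive-integer solutions are (7, 7).
That gives 1 state.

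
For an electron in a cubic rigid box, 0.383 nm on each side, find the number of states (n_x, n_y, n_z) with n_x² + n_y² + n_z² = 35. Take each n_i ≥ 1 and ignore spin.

The level has n_x² + n_y² + n_z² = 35. The ordered positive-integer solutions are (1, 3, 5), (1, 5, 3), (3, 1, 5), (3, 5, 1), (5, 1, 3), (5, 3, 1).
That gives 6 states.

degeneracy = 6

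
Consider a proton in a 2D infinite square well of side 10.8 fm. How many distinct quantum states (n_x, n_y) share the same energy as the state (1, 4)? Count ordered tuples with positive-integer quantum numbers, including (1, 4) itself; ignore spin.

The level has n_x² + n_y² = 17. The ordered positive-integer solutions are (1, 4), (4, 1).
That gives 2 states.

degeneracy = 2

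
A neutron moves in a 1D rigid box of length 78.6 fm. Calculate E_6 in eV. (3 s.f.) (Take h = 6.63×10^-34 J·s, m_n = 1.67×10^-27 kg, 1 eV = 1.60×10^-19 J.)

For an infinite well E_n = n²h²/(8m_nL²), so E_1 = h²/(8m_nL²) = (6.63×10^-34)²/(8·1.67×10^-27·(7.86×10^-14 m)²) = 5.326×10^-15 J.
Then E_6 = 6²·E_1 = 36·5.326×10^-15 J = 1.917×10^-13 J.
Converting, E_6 = 1.917×10^-13 J / (1.60×10^-19 J/eV) = 1.20×10^6 eV.

E_6 = 1.20×10^6 eV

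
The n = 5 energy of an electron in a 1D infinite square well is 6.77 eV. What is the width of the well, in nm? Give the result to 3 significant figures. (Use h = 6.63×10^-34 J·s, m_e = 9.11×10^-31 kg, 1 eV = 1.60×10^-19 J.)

L = 1.18 nm

From E_n = n²h²/(8m_eL²), L = n·h/√(8m_eE_n).
E_5 = 6.77 eV = 1.083×10^-18 J, so L = 5·6.63×10^-34/√(8·9.11×10^-31·1.083×10^-18) = 1.18×10^-9 m = 1.18 nm.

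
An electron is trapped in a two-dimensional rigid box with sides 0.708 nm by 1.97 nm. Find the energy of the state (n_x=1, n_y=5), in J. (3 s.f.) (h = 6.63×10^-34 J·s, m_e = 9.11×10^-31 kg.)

E = 5.09×10^-19 J

For a 2D rectangular well E = (h²/8m_e)·Σ n_i²/L_i² = (6.63×10^-34)²/(8·9.11×10^-31) · [1²/(0.708 nm)² + 5²/(1.97 nm)²].
Evaluating gives E = 5.09×10^-19 J.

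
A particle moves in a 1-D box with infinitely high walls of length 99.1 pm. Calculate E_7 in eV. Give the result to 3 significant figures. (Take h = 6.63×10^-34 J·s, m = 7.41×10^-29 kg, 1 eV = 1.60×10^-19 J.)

For an infinite well E_n = n²h²/(8mL²), so E_1 = h²/(8mL²) = (6.63×10^-34)²/(8·7.41×10^-29·(9.91×10^-11 m)²) = 7.550×10^-20 J.
Then E_7 = 7²·E_1 = 49·7.550×10^-20 J = 3.700×10^-18 J.
Converting, E_7 = 3.700×10^-18 J / (1.60×10^-19 J/eV) = 23.1 eV.

E_7 = 23.1 eV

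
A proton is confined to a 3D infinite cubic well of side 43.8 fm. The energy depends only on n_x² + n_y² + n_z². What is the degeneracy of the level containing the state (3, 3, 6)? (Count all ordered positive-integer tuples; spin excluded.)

The level has n_x² + n_y² + n_z² = 54. The ordered positive-integer solutions are (1, 2, 7), (1, 7, 2), (2, 1, 7), (2, 5, 5), (2, 7, 1), (3, 3, 6), (3, 6, 3), (5, 2, 5), (5, 5, 2), (6, 3, 3), (7, 1, 2), (7, 2, 1).
That gives 12 states.

degeneracy = 12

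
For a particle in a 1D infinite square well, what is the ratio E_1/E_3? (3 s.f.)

0.111

E_n ∝ n², so E_1/E_3 = 1²/3² = 1/9 = 0.111.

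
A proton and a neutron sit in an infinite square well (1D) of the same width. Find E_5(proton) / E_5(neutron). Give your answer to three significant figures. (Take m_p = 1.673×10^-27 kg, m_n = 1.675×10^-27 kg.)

1.00

E_n ∝ 1/m at fixed n and L, so the ratio is m_n/m_p = 1.675×10^-27/1.673×10^-27 = 1.00.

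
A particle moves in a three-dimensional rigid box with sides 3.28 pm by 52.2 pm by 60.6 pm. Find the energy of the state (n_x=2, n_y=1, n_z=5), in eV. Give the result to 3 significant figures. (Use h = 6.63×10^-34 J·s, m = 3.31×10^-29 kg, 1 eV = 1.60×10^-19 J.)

For a 3D rectangular well E = (h²/8m)·Σ n_i²/L_i² = (6.63×10^-34)²/(8·3.31×10^-29) · [2²/(3.28 pm)² + 1²/(52.2 pm)² + 5²/(60.6 pm)²].
Evaluating gives E = 6.291×10^-16 J = 3.93×10^3 eV.

E = 3.93×10^3 eV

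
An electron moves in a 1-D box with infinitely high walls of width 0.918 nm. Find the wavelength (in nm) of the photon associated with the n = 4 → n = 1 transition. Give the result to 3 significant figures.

E_1 = h²/(8m_eL²) = 7.149×10^-20 J, so ΔE = (4² − 1²)E_1 = 1.072×10^-18 J.
λ = hc/ΔE = (6.626×10^-34·2.998×10^8)/1.072×10^-18 = 1.85×10^-7 m = 185 nm.

λ = 185 nm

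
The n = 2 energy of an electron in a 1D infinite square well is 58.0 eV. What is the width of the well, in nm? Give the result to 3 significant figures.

L = 0.161 nm

From E_n = n²h²/(8m_eL²), L = n·h/√(8m_eE_n).
E_2 = 58.0 eV = 9.292×10^-18 J, so L = 2·6.626×10^-34/√(8·9.109×10^-31·9.292×10^-18) = 1.61×10^-10 m = 0.161 nm.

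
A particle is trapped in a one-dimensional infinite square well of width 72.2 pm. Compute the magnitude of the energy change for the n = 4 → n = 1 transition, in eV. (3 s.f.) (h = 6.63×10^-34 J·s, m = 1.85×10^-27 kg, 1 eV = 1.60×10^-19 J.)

E_1 = h²/(8mL²) = 5.698×10^-21 J.
|ΔE| = |4² − 1²|·E_1 = 15·5.698×10^-21 J = 8.547×10^-20 J = 0.534 eV.

|ΔE| = 0.534 eV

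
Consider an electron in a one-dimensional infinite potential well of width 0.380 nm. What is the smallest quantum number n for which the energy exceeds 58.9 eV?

n = 5

E_1 = h²/(8m_eL²) = 4.172×10^-19 J = 2.604 eV.
Need n² > 58.9/2.604 = 22.62, i.e. n > 4.756.
The smallest integer satisfying this is n = 5.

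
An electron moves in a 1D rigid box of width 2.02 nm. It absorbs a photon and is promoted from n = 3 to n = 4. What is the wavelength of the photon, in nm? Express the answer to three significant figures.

E_1 = h²/(8m_eL²) = 1.477×10^-20 J, so ΔE = (4² − 3²)E_1 = 1.034×10^-19 J.
λ = hc/ΔE = (6.626×10^-34·2.998×10^8)/1.034×10^-19 = 1.92×10^-6 m = 1.92×10^3 nm.

λ = 1.92×10^3 nm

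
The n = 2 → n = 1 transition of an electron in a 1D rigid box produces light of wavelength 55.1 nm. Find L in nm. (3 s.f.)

L = 0.224 nm

The photon carries ΔE = hc/λ = 6.626×10^-34·2.998×10^8/5.51×10^-8 m = 3.605×10^-18 J.
Since ΔE = (2² − 1²)E_1, E_1 = 1.202×10^-18 J, and L = h/√(8m_eE_1) = 2.24×10^-10 m = 0.224 nm.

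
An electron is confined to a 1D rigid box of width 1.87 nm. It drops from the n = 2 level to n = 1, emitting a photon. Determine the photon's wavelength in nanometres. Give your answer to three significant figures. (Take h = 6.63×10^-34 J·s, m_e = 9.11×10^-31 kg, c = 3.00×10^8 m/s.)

λ = 3.84×10^3 nm

E_1 = h²/(8m_eL²) = 1.725×10^-20 J, so ΔE = (2² − 1²)E_1 = 5.175×10^-20 J.
λ = hc/ΔE = (6.63×10^-34·3.00×10^8)/5.175×10^-20 = 3.84×10^-6 m = 3.84×10^3 nm.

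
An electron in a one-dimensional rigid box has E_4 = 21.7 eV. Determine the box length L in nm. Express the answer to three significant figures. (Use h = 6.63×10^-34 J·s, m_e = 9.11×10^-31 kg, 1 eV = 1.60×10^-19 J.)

From E_n = n²h²/(8m_eL²), L = n·h/√(8m_eE_n).
E_4 = 21.7 eV = 3.472×10^-18 J, so L = 4·6.63×10^-34/√(8·9.11×10^-31·3.472×10^-18) = 5.27×10^-10 m = 0.527 nm.

L = 0.527 nm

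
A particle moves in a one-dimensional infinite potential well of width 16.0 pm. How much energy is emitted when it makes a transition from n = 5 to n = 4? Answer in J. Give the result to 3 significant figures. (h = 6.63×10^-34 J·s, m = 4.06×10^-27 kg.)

E_1 = h²/(8mL²) = 5.287×10^-20 J.
|ΔE| = |5² − 4²|·E_1 = 9·5.287×10^-20 J = 4.76×10^-19 J.

|ΔE| = 4.76×10^-19 J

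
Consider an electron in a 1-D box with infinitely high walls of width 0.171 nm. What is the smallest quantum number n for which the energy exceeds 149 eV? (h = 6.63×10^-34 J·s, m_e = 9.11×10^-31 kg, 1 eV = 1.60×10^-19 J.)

n = 4

E_1 = h²/(8m_eL²) = 2.063×10^-18 J = 12.89 eV.
Need n² > 149/12.89 = 11.56, i.e. n > 3.400.
The smallest integer satisfying this is n = 4.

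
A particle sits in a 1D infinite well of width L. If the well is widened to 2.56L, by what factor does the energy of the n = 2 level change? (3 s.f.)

E_n ∝ 1/L², so the energy scales by 1/2.56² = 0.153.

0.153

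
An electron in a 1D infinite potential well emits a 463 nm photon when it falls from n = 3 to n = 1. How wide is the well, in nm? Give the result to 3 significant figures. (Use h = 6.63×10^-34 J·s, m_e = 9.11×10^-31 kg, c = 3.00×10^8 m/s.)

L = 1.06 nm

The photon carries ΔE = hc/λ = 6.63×10^-34·3.00×10^8/4.63×10^-7 m = 4.296×10^-19 J.
Since ΔE = (3² − 1²)E_1, E_1 = 5.370×10^-20 J, and L = h/√(8m_eE_1) = 1.06×10^-9 m = 1.06 nm.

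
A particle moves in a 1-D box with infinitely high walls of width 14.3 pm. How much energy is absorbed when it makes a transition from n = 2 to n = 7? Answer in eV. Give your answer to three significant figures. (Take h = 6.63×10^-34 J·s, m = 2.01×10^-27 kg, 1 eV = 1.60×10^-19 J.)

E_1 = h²/(8mL²) = 1.337×10^-19 J.
|ΔE| = |2² − 7²|·E_1 = 45·1.337×10^-19 J = 6.017×10^-18 J = 37.6 eV.

|ΔE| = 37.6 eV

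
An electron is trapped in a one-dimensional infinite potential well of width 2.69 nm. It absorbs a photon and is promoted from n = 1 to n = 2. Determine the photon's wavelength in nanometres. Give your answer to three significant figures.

E_1 = h²/(8m_eL²) = 8.326×10^-21 J, so ΔE = (2² − 1²)E_1 = 2.498×10^-20 J.
λ = hc/ΔE = (6.626×10^-34·2.998×10^8)/2.498×10^-20 = 7.95×10^-6 m = 7.95×10^3 nm.

λ = 7.95×10^3 nm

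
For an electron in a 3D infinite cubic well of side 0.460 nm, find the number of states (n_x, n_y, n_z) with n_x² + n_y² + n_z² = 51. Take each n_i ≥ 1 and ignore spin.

degeneracy = 6

The level has n_x² + n_y² + n_z² = 51. The ordered positive-integer solutions are (1, 1, 7), (1, 5, 5), (1, 7, 1), (5, 1, 5), (5, 5, 1), (7, 1, 1).
That gives 6 states.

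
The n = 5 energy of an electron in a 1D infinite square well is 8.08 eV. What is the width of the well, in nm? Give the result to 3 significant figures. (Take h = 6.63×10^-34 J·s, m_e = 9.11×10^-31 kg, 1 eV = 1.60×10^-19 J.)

L = 1.08 nm

From E_n = n²h²/(8m_eL²), L = n·h/√(8m_eE_n).
E_5 = 8.08 eV = 1.293×10^-18 J, so L = 5·6.63×10^-34/√(8·9.11×10^-31·1.293×10^-18) = 1.08×10^-9 m = 1.08 nm.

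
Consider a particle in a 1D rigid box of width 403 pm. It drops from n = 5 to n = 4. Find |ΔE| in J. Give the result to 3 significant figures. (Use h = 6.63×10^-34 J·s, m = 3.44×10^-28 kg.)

E_1 = h²/(8mL²) = 9.835×10^-22 J.
|ΔE| = |5² − 4²|·E_1 = 9·9.835×10^-22 J = 8.85×10^-21 J.

|ΔE| = 8.85×10^-21 J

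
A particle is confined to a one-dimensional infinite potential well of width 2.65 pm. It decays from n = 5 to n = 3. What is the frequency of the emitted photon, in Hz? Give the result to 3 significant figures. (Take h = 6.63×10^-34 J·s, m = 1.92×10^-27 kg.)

f = 9.83×10^16 Hz

E_1 = h²/(8mL²) = 4.075×10^-18 J and ΔE = (5² − 3²)E_1 = 6.520×10^-17 J.
f = ΔE/h = 6.520×10^-17/6.63×10^-34 = 9.83×10^16 Hz.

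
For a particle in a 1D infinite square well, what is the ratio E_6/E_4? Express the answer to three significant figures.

2.25

E_n ∝ n², so E_6/E_4 = 6²/4² = 36/16 = 2.25.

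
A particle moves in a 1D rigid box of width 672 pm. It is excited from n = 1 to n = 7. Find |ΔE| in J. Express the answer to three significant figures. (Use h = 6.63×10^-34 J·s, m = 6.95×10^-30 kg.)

|ΔE| = 8.40×10^-19 J

E_1 = h²/(8mL²) = 1.751×10^-20 J.
|ΔE| = |1² − 7²|·E_1 = 48·1.751×10^-20 J = 8.40×10^-19 J.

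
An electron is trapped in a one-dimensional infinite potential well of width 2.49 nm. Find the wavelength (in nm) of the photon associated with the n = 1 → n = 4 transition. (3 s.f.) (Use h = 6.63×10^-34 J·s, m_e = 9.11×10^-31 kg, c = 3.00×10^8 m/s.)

λ = 1.36×10^3 nm

E_1 = h²/(8m_eL²) = 9.728×10^-21 J, so ΔE = (4² − 1²)E_1 = 1.459×10^-19 J.
λ = hc/ΔE = (6.63×10^-34·3.00×10^8)/1.459×10^-19 = 1.36×10^-6 m = 1.36×10^3 nm.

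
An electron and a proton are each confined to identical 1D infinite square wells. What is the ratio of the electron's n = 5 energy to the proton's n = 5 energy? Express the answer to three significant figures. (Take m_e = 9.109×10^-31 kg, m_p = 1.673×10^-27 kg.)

1.84×10^3

E_n ∝ 1/m at fixed n and L, so the ratio is m_p/m_e = 1.673×10^-27/9.109×10^-31 = 1.84×10^3.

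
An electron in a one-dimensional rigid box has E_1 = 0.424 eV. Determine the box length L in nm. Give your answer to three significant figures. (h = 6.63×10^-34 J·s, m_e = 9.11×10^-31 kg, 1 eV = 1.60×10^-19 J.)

From E_n = n²h²/(8m_eL²), L = n·h/√(8m_eE_n).
E_1 = 0.424 eV = 6.784×10^-20 J, so L = 1·6.63×10^-34/√(8·9.11×10^-31·6.784×10^-20) = 9.43×10^-10 m = 0.943 nm.

L = 0.943 nm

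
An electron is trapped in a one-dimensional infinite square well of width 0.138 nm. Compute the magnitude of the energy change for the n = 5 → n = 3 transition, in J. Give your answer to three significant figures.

|ΔE| = 5.06×10^-17 J

E_1 = h²/(8m_eL²) = 3.164×10^-18 J.
|ΔE| = |5² − 3²|·E_1 = 16·3.164×10^-18 J = 5.06×10^-17 J.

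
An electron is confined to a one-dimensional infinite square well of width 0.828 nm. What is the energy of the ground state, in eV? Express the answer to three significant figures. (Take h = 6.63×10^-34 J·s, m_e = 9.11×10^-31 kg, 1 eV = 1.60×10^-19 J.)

E_1 = 0.550 eV

For an infinite well E_n = n²h²/(8m_eL²), so E_1 = h²/(8m_eL²) = (6.63×10^-34)²/(8·9.11×10^-31·(8.28×10^-10 m)²) = 8.797×10^-20 J.
Converting, E_1 = 8.797×10^-20 J / (1.60×10^-19 J/eV) = 0.550 eV.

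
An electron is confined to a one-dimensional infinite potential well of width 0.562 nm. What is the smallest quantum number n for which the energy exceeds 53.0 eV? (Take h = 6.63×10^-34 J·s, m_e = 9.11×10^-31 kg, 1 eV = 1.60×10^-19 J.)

n = 7

E_1 = h²/(8m_eL²) = 1.910×10^-19 J = 1.194 eV.
Need n² > 53.0/1.194 = 44.39, i.e. n > 6.663.
The smallest integer satisfying this is n = 7.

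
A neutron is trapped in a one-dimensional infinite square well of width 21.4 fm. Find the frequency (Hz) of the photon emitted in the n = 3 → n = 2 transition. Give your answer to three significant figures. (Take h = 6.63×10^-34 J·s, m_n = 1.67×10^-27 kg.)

E_1 = h²/(8m_nL²) = 7.184×10^-14 J and ΔE = (3² − 2²)E_1 = 3.592×10^-13 J.
f = ΔE/h = 3.592×10^-13/6.63×10^-34 = 5.42×10^20 Hz.

f = 5.42×10^20 Hz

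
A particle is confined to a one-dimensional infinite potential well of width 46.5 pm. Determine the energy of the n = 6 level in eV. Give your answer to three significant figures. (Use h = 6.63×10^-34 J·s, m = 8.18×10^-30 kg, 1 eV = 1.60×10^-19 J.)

E_6 = 699 eV

For an infinite well E_n = n²h²/(8mL²), so E_1 = h²/(8mL²) = (6.63×10^-34)²/(8·8.18×10^-30·(4.65×10^-11 m)²) = 3.107×10^-18 J.
Then E_6 = 6²·E_1 = 36·3.107×10^-18 J = 1.119×10^-16 J.
Converting, E_6 = 1.119×10^-16 J / (1.60×10^-19 J/eV) = 699 eV.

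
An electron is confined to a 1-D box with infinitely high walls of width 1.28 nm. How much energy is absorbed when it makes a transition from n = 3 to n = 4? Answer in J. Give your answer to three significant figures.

|ΔE| = 2.57×10^-19 J

E_1 = h²/(8m_eL²) = 3.677×10^-20 J.
|ΔE| = |3² − 4²|·E_1 = 7·3.677×10^-20 J = 2.57×10^-19 J.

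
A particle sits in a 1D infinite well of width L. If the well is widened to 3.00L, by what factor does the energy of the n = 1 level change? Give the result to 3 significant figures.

0.111

E_n ∝ 1/L², so the energy scales by 1/3.00² = 0.111.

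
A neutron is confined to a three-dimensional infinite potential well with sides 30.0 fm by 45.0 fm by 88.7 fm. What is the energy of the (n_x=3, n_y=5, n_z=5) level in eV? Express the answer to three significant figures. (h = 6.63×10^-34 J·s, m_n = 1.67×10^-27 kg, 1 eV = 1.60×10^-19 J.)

E = 5.25×10^6 eV

For a 3D rectangular well E = (h²/8m_n)·Σ n_i²/L_i² = (6.63×10^-34)²/(8·1.67×10^-27) · [3²/(30.0 fm)² + 5²/(45.0 fm)² + 5²/(88.7 fm)²].
Evaluating gives E = 8.398×10^-13 J = 5.25×10^6 eV.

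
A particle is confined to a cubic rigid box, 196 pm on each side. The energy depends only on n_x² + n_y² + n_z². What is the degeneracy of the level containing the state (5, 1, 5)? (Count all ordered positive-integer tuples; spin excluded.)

The level has n_x² + n_y² + n_z² = 51. The ordered positive-integer solutions are (1, 1, 7), (1, 5, 5), (1, 7, 1), (5, 1, 5), (5, 5, 1), (7, 1, 1).
That gives 6 states.

degeneracy = 6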